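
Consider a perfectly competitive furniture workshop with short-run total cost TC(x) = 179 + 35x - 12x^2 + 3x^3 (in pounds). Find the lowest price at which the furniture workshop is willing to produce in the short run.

The shutdown price is the minimum of AVC. VC = 35x - 12x^2 + 3x^3, so AVC = 35 - 12x + 3x^2.
At the minimum of AVC, MC = AVC. MC = 35 - 24x + 9x^2; setting MC = AVC gives 6x^2 - 12x = 0, so x = 2. min AVC = 23.
The firm shuts down for any P below £23.

£23 per unit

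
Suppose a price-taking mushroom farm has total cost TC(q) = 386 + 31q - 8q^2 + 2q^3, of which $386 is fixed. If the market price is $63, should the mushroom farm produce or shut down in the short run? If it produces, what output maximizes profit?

Strip out fixed cost: VC = 31q - 8q^2 + 2q^3. Then AVC = 31 - 8q + 2q^2 and MC = 31 - 16q + 6q^2.
AVC hits its minimum where MC = AVC, at q = 2, giving min AVC = 31 - 8·2 + 2·2^2 = $23.
P = $63 exceeds min AVC = $23, so the firm stays open.
Solving P = MC: -32 - 16q + 6q^2 = 0 ⇒ q = -4/3 or 4. On the upward-sloping branch, q* = 4.
Check: AVC at q = 4 is $31 ≤ P, so revenue covers variable cost.
Profit = P·q − TC = 63·4 − 510 = -$258, a loss, but smaller than the $386 fixed cost the firm would lose by shutting down.

Produce at q = 4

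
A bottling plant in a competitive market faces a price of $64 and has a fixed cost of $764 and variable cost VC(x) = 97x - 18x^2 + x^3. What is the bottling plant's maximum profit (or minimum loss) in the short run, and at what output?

Profit = -$280 at x = 11

AVC = 97 - 18x + x^2 has its minimum $16 at x = 9; price $64 clears that bar, so the firm operates.
With MC = 97 - 36x + 3x^2, P = MC on the upward-sloping part at x* = 11.
TR = 64·11 = 704. TC = 764 + 220 = 984. Profit = 704 − 984 = -$280.
By producing, the firm covers all variable cost plus $484 of fixed cost; shutting down would lose the full $764.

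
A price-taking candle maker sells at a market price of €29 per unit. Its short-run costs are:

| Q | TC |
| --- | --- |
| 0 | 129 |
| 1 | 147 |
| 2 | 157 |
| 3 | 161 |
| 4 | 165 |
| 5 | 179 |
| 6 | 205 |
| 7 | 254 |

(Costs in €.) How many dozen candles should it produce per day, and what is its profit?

Q = 6; profit = -€31

Compute π = P·Q − TC at each output: Q=0: -129; Q=1: -118; Q=2: -99; Q=3: -74; Q=4: -49; Q=5: -34; Q=6: -31; Q=7: -51.
Profit is maximized at Q = 6. AVC there is 76/6 = €12.67 ≤ P, so producing beats shutting down (which would give -€129).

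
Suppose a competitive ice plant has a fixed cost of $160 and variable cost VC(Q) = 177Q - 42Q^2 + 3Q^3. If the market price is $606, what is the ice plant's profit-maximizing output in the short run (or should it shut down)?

Strip out fixed cost: VC = 177Q - 42Q^2 + 3Q^3. Then AVC = 177 - 42Q + 3Q^2 and MC = 177 - 84Q + 9Q^2.
The AVC parabola has its vertex at Q = 42/6 = 7, where AVC = 177 - 42·7 + 3·7^2 = $30.
Since P = $606 ≥ min AVC = $30, price covers variable cost and the firm should produce.
Set P = MC: 606 = 177 - 84Q + 9Q^2 → -429 - 84Q + 9Q^2 = 0. The roots are Q = -11/3 and Q = 13; the profit-maximizing output is on the rising part of MC, so Q* = 13.
Check: AVC at Q = 13 is $138 ≤ P, so revenue covers variable cost.
Profit = P·Q − TC = 606·13 − 1954 = $5924.

Produce at Q = 13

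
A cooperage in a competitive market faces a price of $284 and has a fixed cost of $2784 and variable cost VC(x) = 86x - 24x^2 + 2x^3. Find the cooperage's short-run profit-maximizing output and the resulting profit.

Profit = -$364 at x = 11

AVC = 86 - 24x + 2x^2 has its minimum $14 at x = 6; price $284 clears that bar, so the firm operates.
MC = 86 - 48x + 6x^2. Setting P = MC and taking the root on the rising branch gives x* = 11.
TR = 284·11 = 3124. TC = 2784 + 704 = 3488. Profit = 3124 − 3488 = -$364.
By producing, the firm covers all variable cost plus $2420 of fixed cost; shutting down would lose the full $2784.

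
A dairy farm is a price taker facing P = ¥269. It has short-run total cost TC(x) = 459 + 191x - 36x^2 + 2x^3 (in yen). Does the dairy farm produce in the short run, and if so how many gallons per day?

Variable cost is VC = 191x - 36x^2 + 2x^3, so AVC = VC/x = 191 - 36x + 2x^2 and MC = dTC/dx = 191 - 72x + 6x^2.
AVC hits its minimum where MC = AVC, at x = 9, giving min AVC = 191 - 36·9 + 2·9^2 = ¥29.
P = ¥269 exceeds min AVC = ¥29, so the firm stays open.
Set P = MC: 269 = 191 - 72x + 6x^2 → -78 - 72x + 6x^2 = 0. The roots are x = -1 and x = 13; the profit-maximizing output is on the rising part of MC, so x* = 13.
Check: AVC at x = 13 is ¥61 ≤ P, so revenue covers variable cost.
Profit = P·x − TC = 269·13 − 1252 = ¥2245.

Produce at x = 13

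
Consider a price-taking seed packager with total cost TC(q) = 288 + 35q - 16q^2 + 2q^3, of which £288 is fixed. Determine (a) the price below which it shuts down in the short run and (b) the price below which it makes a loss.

AVC = 35 - 16q + 2q^2; minimized at q = 4, giving min AVC = £3. That is the shutdown price.
ATC = 288/q + 35 - 16q + 2q^2. Setting dATC/dq = −288/q^2 − 16 + 4q = 0 gives q = 6 (since 4·6^3 − 16·6^2 = 288).
min ATC = 288/6 + 35 − 16·6 + 2·6^2 = £59. That is the break-even price.
For £3 ≤ P < £59 the firm produces at a loss; below £3 it shuts down.

Shutdown price = £3; break-even price = £59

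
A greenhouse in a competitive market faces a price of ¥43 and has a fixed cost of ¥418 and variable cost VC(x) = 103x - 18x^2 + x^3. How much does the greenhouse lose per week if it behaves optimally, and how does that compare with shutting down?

AVC = 103 - 18x + x^2; min AVC = ¥22 at x = 9. Since P = ¥43 ≥ min AVC, the firm produces.
With MC = 103 - 36x + 3x^2, P = MC on the upward-sloping part at x* = 10.
TR = 43·10 = 430. TC = 418 + 230 = 648. Profit = 430 − 648 = -¥218.
That loss of ¥218 beats the ¥418 the firm would lose by shutting down; producing recovers ¥200 of fixed cost.

Profit = -¥218 at x = 10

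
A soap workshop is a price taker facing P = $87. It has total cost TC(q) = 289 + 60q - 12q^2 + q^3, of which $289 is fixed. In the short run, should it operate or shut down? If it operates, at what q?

Produce at q = 9

Variable cost is VC = 60q - 12q^2 + q^3, so AVC = VC/q = 60 - 12q + q^2 and MC = dTC/dq = 60 - 24q + 3q^2.
AVC is minimized where dAVC/dq = -12 + 2q = 0, at q = 6; min AVC = 60 - 12·6 + 6^2 = $24.
P = $87 exceeds min AVC = $24, so the firm stays open.
Solving P = MC: -27 - 24q + 3q^2 = 0 ⇒ q = -1 or 9. On the upward-sloping branch, q* = 9.
Check: AVC at q = 9 is $33 ≤ P, so revenue covers variable cost.
Profit = P·q − TC = 87·9 − 586 = $197.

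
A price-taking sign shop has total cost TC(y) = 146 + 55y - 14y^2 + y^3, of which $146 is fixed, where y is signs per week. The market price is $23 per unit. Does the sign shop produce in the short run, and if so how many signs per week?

Produce at y = 8

From TC, MC = TC'(y) = 55 - 28y + 3y^2 and AVC = VC/y = 55 - 14y + y^2.
AVC hits its minimum where MC = AVC, at y = 7, giving min AVC = 55 - 14·7 + 7^2 = $6.
Because $23 ≥ $6, revenue can cover variable cost; the firm operates.
Set P = MC: 23 = 55 - 28y + 3y^2 → 32 - 28y + 3y^2 = 0. The roots are y = 4/3 and y = 8; the profit-maximizing output is on the rising part of MC, so y* = 8.
Check: AVC at y = 8 is $7 ≤ P, so revenue covers variable cost.
Profit = P·y − TC = 23·8 − 202 = -$18, a loss, but smaller than the $146 fixed cost the firm would lose by shutting down.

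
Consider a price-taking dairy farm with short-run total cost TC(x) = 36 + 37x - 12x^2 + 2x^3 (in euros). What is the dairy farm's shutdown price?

€19 per unit

The firm shuts down when price falls below the minimum of average variable cost. AVC = VC/x = 37 - 12x + 2x^2.
dAVC/dx = -12 + 4x = 0 gives x = 3. min AVC = 37 - 12·3 + 2·3^2 = 19.
The firm shuts down for any P below €19.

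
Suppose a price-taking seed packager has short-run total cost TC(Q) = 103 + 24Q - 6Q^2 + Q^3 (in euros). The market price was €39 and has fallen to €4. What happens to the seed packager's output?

AVC = 24 - 6Q + Q^2, minimized at Q = 3 where min AVC = €15. MC = 24 - 12Q + 3Q^2.
With P = €39 above the shutdown price, P = MC gives Q = 5.
At P = €4 < min AVC = €15, price no longer covers variable cost at any output, so the firm shuts down: Q = 0.

Output falls from 5 to 0 (the firm shuts down)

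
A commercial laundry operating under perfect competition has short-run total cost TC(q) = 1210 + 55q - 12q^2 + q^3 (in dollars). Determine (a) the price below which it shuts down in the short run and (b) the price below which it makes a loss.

AVC = 55 - 12q + q^2; minimized at q = 6, giving min AVC = $19. That is the shutdown price.
ATC = 1210/q + 55 - 12q + q^2. Setting dATC/dq = −1210/q^2 − 12 + 2q = 0 gives q = 11 (since 2·11^3 − 12·11^2 = 1210).
min ATC = 1210/11 + 55 − 12·11 + 11^2 = $154. That is the break-even price.
Between these two prices the firm operates at a loss; above $154 it earns a profit.

Shutdown price = $19; break-even price = $154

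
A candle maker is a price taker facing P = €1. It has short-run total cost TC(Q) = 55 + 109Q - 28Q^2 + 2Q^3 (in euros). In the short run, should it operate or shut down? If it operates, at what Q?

Strip out fixed cost: VC = 109Q - 28Q^2 + 2Q^3. Then AVC = 109 - 28Q + 2Q^2 and MC = 109 - 56Q + 6Q^2.
AVC hits its minimum where MC = AVC, at Q = 7, giving min AVC = 109 - 28·7 + 2·7^2 = €11.
With P < min AVC (€1 < €11), every unit sold adds to the loss.
Best response: produce nothing and absorb the €55 fixed cost.

Shut down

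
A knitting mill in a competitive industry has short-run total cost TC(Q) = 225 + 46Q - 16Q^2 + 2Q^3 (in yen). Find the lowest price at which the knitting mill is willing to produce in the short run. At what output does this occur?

Short-run supply begins at min AVC. From VC = 46Q - 16Q^2 + 2Q^3, AVC = 46 - 16Q + 2Q^2.
At the minimum of AVC, MC = AVC. MC = 46 - 32Q + 6Q^2; setting MC = AVC gives 4Q^2 - 16Q = 0, so Q = 4. min AVC = 14.
For P < ¥14 the firm produces nothing.

¥14 per unit, at Q = 4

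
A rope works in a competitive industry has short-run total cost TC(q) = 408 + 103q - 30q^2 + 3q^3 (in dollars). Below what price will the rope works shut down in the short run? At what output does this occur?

The firm shuts down when price falls below the minimum of average variable cost. AVC = VC/q = 103 - 30q + 3q^2.
dAVC/dq = -30 + 6q = 0 gives q = 5. min AVC = 103 - 30·5 + 3·5^2 = 28.
The firm shuts down for any P below $28.

$28 per unit, at q = 5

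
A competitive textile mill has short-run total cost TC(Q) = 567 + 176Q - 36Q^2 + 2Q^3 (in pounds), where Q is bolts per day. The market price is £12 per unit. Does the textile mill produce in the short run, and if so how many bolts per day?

Shut down

Variable cost is VC = 176Q - 36Q^2 + 2Q^3, so AVC = VC/Q = 176 - 36Q + 2Q^2 and MC = dTC/dQ = 176 - 72Q + 6Q^2.
AVC is minimized where dAVC/dQ = -36 + 4Q = 0, at Q = 9; min AVC = 176 - 36·9 + 2·9^2 = £14.
P = £12 lies below min AVC = £14; no output level covers variable cost.
Best response: produce nothing and absorb the £567 fixed cost.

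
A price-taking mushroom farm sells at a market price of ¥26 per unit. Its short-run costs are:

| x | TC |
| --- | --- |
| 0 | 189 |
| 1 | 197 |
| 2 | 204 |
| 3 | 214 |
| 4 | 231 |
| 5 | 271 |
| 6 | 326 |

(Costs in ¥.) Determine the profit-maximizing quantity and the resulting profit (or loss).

x = 4; profit = -¥127

Compute π = P·x − TC at each output: x=0: -189; x=1: -171; x=2: -152; x=3: -136; x=4: -127; x=5: -141; x=6: -170.
Profit is maximized at x = 4. AVC there is 42/4 = ¥10.50 ≤ P, so producing beats shutting down (which would give -¥189).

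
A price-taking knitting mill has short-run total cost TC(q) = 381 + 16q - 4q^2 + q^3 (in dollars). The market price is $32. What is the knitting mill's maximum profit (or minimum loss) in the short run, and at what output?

AVC = 16 - 4q + q^2 has its minimum $12 at q = 2; price $32 clears that bar, so the firm operates.
MC = 16 - 8q + 3q^2. Setting P = MC and taking the root on the rising branch gives q* = 4.
TR = 32·4 = 128. TC = 381 + 64 = 445. Profit = 128 − 445 = -$317.
That loss of $317 beats the $381 the firm would lose by shutting down; producing recovers $64 of fixed cost.

Profit = -$317 at q = 4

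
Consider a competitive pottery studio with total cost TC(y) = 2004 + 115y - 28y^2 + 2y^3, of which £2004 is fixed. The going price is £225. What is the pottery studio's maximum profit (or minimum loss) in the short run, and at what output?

Profit = -£68 at y = 11

AVC = 115 - 28y + 2y^2 has its minimum £17 at y = 7; price £225 clears that bar, so the firm operates.
MC = 115 - 56y + 6y^2. Setting P = MC and taking the root on the rising branch gives y* = 11.
TR = 225·11 = 2475. TC = 2004 + 539 = 2543. Profit = 2475 − 2543 = -£68.
Shutting down would mean losing the fixed cost of £2004, so operating at a loss of £68 is better by £1936.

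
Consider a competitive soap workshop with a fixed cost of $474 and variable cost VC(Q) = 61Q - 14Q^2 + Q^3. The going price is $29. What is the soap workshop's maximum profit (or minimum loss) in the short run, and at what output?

AVC = 61 - 14Q + Q^2 has its minimum $12 at Q = 7; price $29 clears that bar, so the firm operates.
With MC = 61 - 28Q + 3Q^2, P = MC on the upward-sloping part at Q* = 8.
TR = 29·8 = 232. TC = 474 + 104 = 578. Profit = 232 − 578 = -$346.
That loss of $346 beats the $474 the firm would lose by shutting down; producing recovers $128 of fixed cost.

Profit = -$346 at Q = 8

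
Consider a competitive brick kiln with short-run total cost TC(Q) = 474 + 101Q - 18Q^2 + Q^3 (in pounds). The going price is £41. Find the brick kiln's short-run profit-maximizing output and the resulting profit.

Profit = -£274 at Q = 10

AVC = 101 - 18Q + Q^2 has its minimum £20 at Q = 9; price £41 clears that bar, so the firm operates.
MC = 101 - 36Q + 3Q^2. Setting P = MC and taking the root on the rising branch gives Q* = 10.
TR = 41·10 = 410. TC = 474 + 210 = 684. Profit = 410 − 684 = -£274.
That loss of £274 beats the £474 the firm would lose by shutting down; producing recovers £200 of fixed cost.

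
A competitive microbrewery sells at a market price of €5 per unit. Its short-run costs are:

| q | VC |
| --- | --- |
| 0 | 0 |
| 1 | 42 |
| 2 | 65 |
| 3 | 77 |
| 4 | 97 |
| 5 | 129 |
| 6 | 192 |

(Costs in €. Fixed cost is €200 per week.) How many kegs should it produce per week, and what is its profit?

q = 0 (shut down); profit = -€200

Profit at each row (π = 5q − TC): q=0: -200; q=1: -237; q=2: -255; q=3: -262; q=4: -277; q=5: -304; q=6: -362.
Profit is highest at q = 0. Equivalently, the lowest AVC in the table is 97/4 ≈ €24.25 at q = 4, and P = €5 falls below it — price never covers variable cost, so the firm shuts down and loses only its fixed cost.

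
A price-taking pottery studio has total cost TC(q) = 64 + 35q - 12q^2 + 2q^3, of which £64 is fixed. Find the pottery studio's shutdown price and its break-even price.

Shutdown price = min AVC. AVC = 35 - 12q + 2q^2, with vertex at q = 3 and minimum £17.
ATC = 64/q + 35 - 12q + 2q^2. Setting dATC/dq = −64/q^2 − 12 + 4q = 0 gives q = 4 (since 4·4^3 − 12·4^2 = 64).
min ATC = 64/4 + 35 − 12·4 + 2·4^2 = £35. That is the break-even price.
Between these two prices the firm operates at a loss; above £35 it earns a profit.

Shutdown price = £17; break-even price = £35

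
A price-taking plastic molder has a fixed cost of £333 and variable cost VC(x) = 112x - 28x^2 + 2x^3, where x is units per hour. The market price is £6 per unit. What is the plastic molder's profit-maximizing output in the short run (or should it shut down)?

Shut down

Strip out fixed cost: VC = 112x - 28x^2 + 2x^3. Then AVC = 112 - 28x + 2x^2 and MC = 112 - 56x + 6x^2.
AVC hits its minimum where MC = AVC, at x = 7, giving min AVC = 112 - 28·7 + 2·7^2 = £14.
With P < min AVC (£6 < £14), every unit sold adds to the loss.
Best response: produce nothing and absorb the £333 fixed cost.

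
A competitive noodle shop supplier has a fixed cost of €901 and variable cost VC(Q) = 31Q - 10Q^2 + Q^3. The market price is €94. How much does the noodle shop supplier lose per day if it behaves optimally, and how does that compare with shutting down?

AVC = 31 - 10Q + Q^2 has its minimum €6 at Q = 5; price €94 clears that bar, so the firm operates.
MC = 31 - 20Q + 3Q^2. Setting P = MC and taking the root on the rising branch gives Q* = 9.
TR = 94·9 = 846. TC = 901 + 198 = 1099. Profit = 846 − 1099 = -€253.
By producing, the firm covers all variable cost plus €648 of fixed cost; shutting down would lose the full €901.

Profit = -€253 at Q = 9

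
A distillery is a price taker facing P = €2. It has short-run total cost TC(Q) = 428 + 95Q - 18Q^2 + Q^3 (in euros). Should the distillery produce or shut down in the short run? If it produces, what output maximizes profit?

Shut down

Strip out fixed cost: VC = 95Q - 18Q^2 + Q^3. Then AVC = 95 - 18Q + Q^2 and MC = 95 - 36Q + 3Q^2.
AVC hits its minimum where MC = AVC, at Q = 9, giving min AVC = 95 - 18·9 + 9^2 = €14.
Since P = €2 < min AVC = €14, price fails to cover variable cost at any output.
Best response: produce nothing and absorb the €428 fixed cost.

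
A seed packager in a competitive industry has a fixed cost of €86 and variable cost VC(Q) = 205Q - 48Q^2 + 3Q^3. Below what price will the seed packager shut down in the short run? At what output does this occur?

Short-run supply begins at min AVC. From VC = 205Q - 48Q^2 + 3Q^3, AVC = 205 - 48Q + 3Q^2.
dAVC/dQ = -48 + 6Q = 0 gives Q = 8. min AVC = 205 - 48·8 + 3·8^2 = 13.
For P < €13 the firm produces nothing.

€13 per unit, at Q = 8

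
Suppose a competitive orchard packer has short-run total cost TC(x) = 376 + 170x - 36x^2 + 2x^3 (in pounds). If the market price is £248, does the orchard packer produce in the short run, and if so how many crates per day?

Variable cost is VC = 170x - 36x^2 + 2x^3, so AVC = VC/x = 170 - 36x + 2x^2 and MC = dTC/dx = 170 - 72x + 6x^2.
The AVC parabola has its vertex at x = 36/4 = 9, where AVC = 170 - 36·9 + 2·9^2 = £8.
Because £248 ≥ £8, revenue can cover variable cost; the firm operates.
Set P = MC: 248 = 170 - 72x + 6x^2 → -78 - 72x + 6x^2 = 0. The roots are x = -1 and x = 13; the profit-maximizing output is on the rising part of MC, so x* = 13.
Check: AVC at x = 13 is £40 ≤ P, so revenue covers variable cost.
Profit = P·x − TC = 248·13 − 896 = £2328.

Produce at x = 13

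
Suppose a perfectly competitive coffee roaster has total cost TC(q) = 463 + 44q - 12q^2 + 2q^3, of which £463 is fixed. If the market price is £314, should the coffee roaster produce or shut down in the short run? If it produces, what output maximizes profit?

Produce at q = 9

Variable cost is VC = 44q - 12q^2 + 2q^3, so AVC = VC/q = 44 - 12q + 2q^2 and MC = dTC/dq = 44 - 24q + 6q^2.
AVC is minimized where dAVC/dq = -12 + 4q = 0, at q = 3; min AVC = 44 - 12·3 + 2·3^2 = £26.
Because £314 ≥ £26, revenue can cover variable cost; the firm operates.
Set P = MC: 314 = 44 - 24q + 6q^2 → -270 - 24q + 6q^2 = 0. The roots are q = -5 and q = 9; the profit-maximizing output is on the rising part of MC, so q* = 9.
Check: AVC at q = 9 is £98 ≤ P, so revenue covers variable cost.
Profit = P·q − TC = 314·9 − 1345 = £1481.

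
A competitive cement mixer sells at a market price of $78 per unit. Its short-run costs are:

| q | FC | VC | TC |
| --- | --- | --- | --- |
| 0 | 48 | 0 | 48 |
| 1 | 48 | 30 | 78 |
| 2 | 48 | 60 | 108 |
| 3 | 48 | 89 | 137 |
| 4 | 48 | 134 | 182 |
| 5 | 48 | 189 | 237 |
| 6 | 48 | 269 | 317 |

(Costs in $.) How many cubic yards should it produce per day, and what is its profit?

q = 5; profit = $153

Compute π = P·q − TC at each output: q=0: -48; q=1: 0; q=2: 48; q=3: 97; q=4: 130; q=5: 153; q=6: 151.
Profit is maximized at q = 5. AVC there is 189/5 = $37.80 ≤ P, so producing beats shutting down (which would give -$48).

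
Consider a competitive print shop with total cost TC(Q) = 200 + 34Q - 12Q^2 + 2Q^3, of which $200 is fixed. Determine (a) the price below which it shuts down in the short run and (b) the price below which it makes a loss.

Shutdown price = $16; break-even price = $64

Shutdown price = min AVC. AVC = 34 - 12Q + 2Q^2, with vertex at Q = 3 and minimum $16.
ATC = 200/Q + 34 - 12Q + 2Q^2. Setting dATC/dQ = −200/Q^2 − 12 + 4Q = 0 gives Q = 5 (since 4·5^3 − 12·5^2 = 200).
min ATC = 200/5 + 34 − 12·5 + 2·5^2 = $64. That is the break-even price.
Between these two prices the firm operates at a loss; above $64 it earns a profit.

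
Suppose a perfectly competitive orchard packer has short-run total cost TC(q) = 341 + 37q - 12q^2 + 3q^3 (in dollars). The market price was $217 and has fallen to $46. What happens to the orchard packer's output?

MC = 37 - 24q + 9q^2; the shutdown threshold is min AVC = $25 (at q = 2).
With P = $217 above the shutdown price, P = MC gives q = 6.
At P = $46 ≥ min AVC, set P = MC: q = 3. The firm stays open but cuts output.

Output falls from 6 to 3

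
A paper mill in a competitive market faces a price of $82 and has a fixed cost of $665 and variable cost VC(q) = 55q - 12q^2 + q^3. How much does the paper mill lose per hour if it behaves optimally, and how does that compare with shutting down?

AVC = 55 - 12q + q^2 has its minimum $19 at q = 6; price $82 clears that bar, so the firm operates.
With MC = 55 - 24q + 3q^2, P = MC on the upward-sloping part at q* = 9.
TR = 82·9 = 738. TC = 665 + 252 = 917. Profit = 738 − 917 = -$179.
By producing, the firm covers all variable cost plus $486 of fixed cost; shutting down would lose the full $665.

Profit = -$179 at q = 9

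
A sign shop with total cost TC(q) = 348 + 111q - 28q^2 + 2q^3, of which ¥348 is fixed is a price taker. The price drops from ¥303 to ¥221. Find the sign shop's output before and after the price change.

MC = 111 - 56q + 6q^2; the shutdown threshold is min AVC = ¥13 (at q = 7).
At P = ¥303 ≥ min AVC, set P = MC on the rising branch: q = 12.
At P = ¥221 ≥ min AVC, set P = MC: q = 11. The firm stays open but cuts output.

Output falls from 12 to 11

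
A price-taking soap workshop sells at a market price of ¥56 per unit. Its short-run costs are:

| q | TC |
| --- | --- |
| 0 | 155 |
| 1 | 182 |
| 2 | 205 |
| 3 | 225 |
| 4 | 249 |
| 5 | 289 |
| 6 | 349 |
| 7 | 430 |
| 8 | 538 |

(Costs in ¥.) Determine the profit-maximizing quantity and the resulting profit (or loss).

Profit at each row (π = 56q − TC): q=0: -155; q=1: -126; q=2: -93; q=3: -57; q=4: -25; q=5: -9; q=6: -13; q=7: -38; q=8: -90.
Profit is maximized at q = 5. AVC there is 134/5 = ¥26.80 ≤ P, so producing beats shutting down (which would give -¥155).

q = 5; profit = -¥9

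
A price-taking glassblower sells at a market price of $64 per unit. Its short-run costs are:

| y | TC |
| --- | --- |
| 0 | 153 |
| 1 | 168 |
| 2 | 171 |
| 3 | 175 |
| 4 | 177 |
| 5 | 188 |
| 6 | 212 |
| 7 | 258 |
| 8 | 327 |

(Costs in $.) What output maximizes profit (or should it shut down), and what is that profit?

Compute π = P·y − TC at each output: y=0: -153; y=1: -104; y=2: -43; y=3: 17; y=4: 79; y=5: 132; y=6: 172; y=7: 190; y=8: 185.
Profit is maximized at y = 7. AVC there is 105/7 = $15 ≤ P, so producing beats shutting down (which would give -$153).

y = 7; profit = $190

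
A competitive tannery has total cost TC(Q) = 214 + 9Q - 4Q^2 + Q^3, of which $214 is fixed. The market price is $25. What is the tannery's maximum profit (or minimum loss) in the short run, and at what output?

Profit = -$150 at Q = 4

AVC = 9 - 4Q + Q^2; min AVC = $5 at Q = 2. Since P = $25 ≥ min AVC, the firm produces.
With MC = 9 - 8Q + 3Q^2, P = MC on the upward-sloping part at Q* = 4.
TR = 25·4 = 100. TC = 214 + 36 = 250. Profit = 100 − 250 = -$150.
That loss of $150 beats the $214 the firm would lose by shutting down; producing recovers $64 of fixed cost.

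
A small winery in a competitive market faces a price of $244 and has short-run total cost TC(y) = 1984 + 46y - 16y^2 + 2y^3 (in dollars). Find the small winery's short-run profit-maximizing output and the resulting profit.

Profit = -$364 at y = 9

AVC = 46 - 16y + 2y^2 has its minimum $14 at y = 4; price $244 clears that bar, so the firm operates.
With MC = 46 - 32y + 6y^2, P = MC on the upward-sloping part at y* = 9.
TR = 244·9 = 2196. TC = 1984 + 576 = 2560. Profit = 2196 − 2560 = -$364.
That loss of $364 beats the $1984 the firm would lose by shutting down; producing recovers $1620 of fixed cost.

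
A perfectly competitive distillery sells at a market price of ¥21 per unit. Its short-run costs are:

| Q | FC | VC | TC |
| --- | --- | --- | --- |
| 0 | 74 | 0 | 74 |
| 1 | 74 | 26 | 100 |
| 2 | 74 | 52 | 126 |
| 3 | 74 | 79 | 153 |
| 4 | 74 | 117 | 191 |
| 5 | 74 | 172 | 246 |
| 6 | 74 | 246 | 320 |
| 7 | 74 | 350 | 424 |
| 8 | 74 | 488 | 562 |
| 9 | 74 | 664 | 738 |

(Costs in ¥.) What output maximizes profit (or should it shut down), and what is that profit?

Profit at each row (π = 21Q − TC): Q=0: -74; Q=1: -79; Q=2: -84; Q=3: -90; Q=4: -107; Q=5: -141; Q=6: -194; Q=7: -277; Q=8: -394; Q=9: -549.
Profit is highest at Q = 0. Equivalently, the lowest AVC in the table is 26/1 ≈ ¥26 at Q = 1, and P = ¥21 falls below it — price never covers variable cost, so the firm shuts down and loses only its fixed cost.

Q = 0 (shut down); profit = -¥74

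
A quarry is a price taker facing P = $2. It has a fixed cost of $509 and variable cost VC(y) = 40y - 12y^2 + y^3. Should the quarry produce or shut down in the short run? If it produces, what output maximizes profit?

Variable cost is VC = 40y - 12y^2 + y^3, so AVC = VC/y = 40 - 12y + y^2 and MC = dTC/dy = 40 - 24y + 3y^2.
The AVC parabola has its vertex at y = 12/2 = 6, where AVC = 40 - 12·6 + 6^2 = $4.
P = $2 lies below min AVC = $4; no output level covers variable cost.
Shutting down limits the loss to fixed cost, $509.

Shut down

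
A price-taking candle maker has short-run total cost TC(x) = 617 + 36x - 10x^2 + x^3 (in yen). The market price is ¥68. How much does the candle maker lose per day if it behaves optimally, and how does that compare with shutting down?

AVC = 36 - 10x + x^2; min AVC = ¥11 at x = 5. Since P = ¥68 ≥ min AVC, the firm produces.
With MC = 36 - 20x + 3x^2, P = MC on the upward-sloping part at x* = 8.
TR = 68·8 = 544. TC = 617 + 160 = 777. Profit = 544 − 777 = -¥233.
Shutting down would mean losing the fixed cost of ¥617, so operating at a loss of ¥233 is better by ¥384.

Profit = -¥233 at x = 8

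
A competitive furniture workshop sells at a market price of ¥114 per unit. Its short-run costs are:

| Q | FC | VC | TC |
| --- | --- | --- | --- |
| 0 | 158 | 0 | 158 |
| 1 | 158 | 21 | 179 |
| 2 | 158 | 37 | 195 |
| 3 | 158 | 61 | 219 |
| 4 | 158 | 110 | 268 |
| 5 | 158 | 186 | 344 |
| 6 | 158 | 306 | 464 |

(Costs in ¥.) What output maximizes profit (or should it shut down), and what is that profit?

Compute π = P·Q − TC at each output: Q=0: -158; Q=1: -65; Q=2: 33; Q=3: 123; Q=4: 188; Q=5: 226; Q=6: 220.
Profit is maximized at Q = 5. AVC there is 186/5 = ¥37.20 ≤ P, so producing beats shutting down (which would give -¥158).

Q = 5; profit = ¥226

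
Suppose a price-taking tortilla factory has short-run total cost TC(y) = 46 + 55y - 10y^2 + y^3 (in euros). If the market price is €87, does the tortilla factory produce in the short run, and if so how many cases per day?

Strip out fixed cost: VC = 55y - 10y^2 + y^3. Then AVC = 55 - 10y + y^2 and MC = 55 - 20y + 3y^2.
AVC hits its minimum where MC = AVC, at y = 5, giving min AVC = 55 - 10·5 + 5^2 = €30.
Since P = €87 ≥ min AVC = €30, price covers variable cost and the firm should produce.
P = MC gives -32 - 20y + 3y^2 = 0, with roots -4/3 and 8. Take the larger (rising MC): y* = 8.
Check: AVC at y = 8 is €39 ≤ P, so revenue covers variable cost.
Profit = P·y − TC = 87·8 − 358 = €338.

Produce at y = 8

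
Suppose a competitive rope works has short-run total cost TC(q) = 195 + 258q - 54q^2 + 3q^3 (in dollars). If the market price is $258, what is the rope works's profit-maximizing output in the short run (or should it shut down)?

Strip out fixed cost: VC = 258q - 54q^2 + 3q^3. Then AVC = 258 - 54q + 3q^2 and MC = 258 - 108q + 9q^2.
AVC hits its minimum where MC = AVC, at q = 9, giving min AVC = 258 - 54·9 + 3·9^2 = $15.
P = $258 exceeds min AVC = $15, so the firm stays open.
Set P = MC: 258 = 258 - 108q + 9q^2 → -108q + 9q^2 = 0. The roots are q = 0 and q = 12; the profit-maximizing output is on the rising part of MC, so q* = 12.
Check: AVC at q = 12 is $42 ≤ P, so revenue covers variable cost.
Profit = P·q − TC = 258·12 − 699 = $2397.

Produce at q = 12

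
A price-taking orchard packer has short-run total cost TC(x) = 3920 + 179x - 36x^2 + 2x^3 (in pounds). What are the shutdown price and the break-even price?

Shutdown price = £17; break-even price = £347

Shutdown price = min AVC. AVC = 179 - 36x + 2x^2, with vertex at x = 9 and minimum £17.
ATC = 3920/x + 179 - 36x + 2x^2. Setting dATC/dx = −3920/x^2 − 36 + 4x = 0 gives x = 14 (since 4·14^3 − 36·14^2 = 3920).
min ATC = 3920/14 + 179 − 36·14 + 2·14^2 = £347. That is the break-even price.
For £17 ≤ P < £347 the firm produces at a loss; below £17 it shuts down.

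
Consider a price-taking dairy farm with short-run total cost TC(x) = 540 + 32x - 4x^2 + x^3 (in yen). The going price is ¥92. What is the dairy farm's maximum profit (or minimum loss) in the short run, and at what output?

AVC = 32 - 4x + x^2 has its minimum ¥28 at x = 2; price ¥92 clears that bar, so the firm operates.
With MC = 32 - 8x + 3x^2, P = MC on the upward-sloping part at x* = 6.
TR = 92·6 = 552. TC = 540 + 264 = 804. Profit = 552 − 804 = -¥252.
By producing, the firm covers all variable cost plus ¥288 of fixed cost; shutting down would lose the full ¥540.

Profit = -¥252 at x = 6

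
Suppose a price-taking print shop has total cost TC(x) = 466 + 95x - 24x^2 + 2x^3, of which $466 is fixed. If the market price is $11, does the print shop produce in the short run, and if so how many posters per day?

Variable cost is VC = 95x - 24x^2 + 2x^3, so AVC = VC/x = 95 - 24x + 2x^2 and MC = dTC/dx = 95 - 48x + 6x^2.
AVC hits its minimum where MC = AVC, at x = 6, giving min AVC = 95 - 24·6 + 2·6^2 = $23.
Since P = $11 < min AVC = $23, price fails to cover variable cost at any output.
Best response: produce nothing and absorb the $466 fixed cost.

Shut down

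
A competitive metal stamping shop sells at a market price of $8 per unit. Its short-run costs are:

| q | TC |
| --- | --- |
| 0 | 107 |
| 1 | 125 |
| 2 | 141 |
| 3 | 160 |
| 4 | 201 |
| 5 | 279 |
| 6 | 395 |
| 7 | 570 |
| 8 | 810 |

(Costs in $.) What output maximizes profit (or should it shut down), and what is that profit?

Profit at each row (π = 8q − TC): q=0: -107; q=1: -117; q=2: -125; q=3: -136; q=4: -169; q=5: -239; q=6: -347; q=7: -514; q=8: -746.
Profit is highest at q = 0. Equivalently, the lowest AVC in the table is 34/2 ≈ $17 at q = 2, and P = $8 falls below it — price never covers variable cost, so the firm shuts down and loses only its fixed cost.

q = 0 (shut down); profit = -$107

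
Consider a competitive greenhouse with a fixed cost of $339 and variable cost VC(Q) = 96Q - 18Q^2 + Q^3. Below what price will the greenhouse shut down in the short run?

$15 per unit

The firm shuts down when price falls below the minimum of average variable cost. AVC = VC/Q = 96 - 18Q + Q^2.
dAVC/dQ = -18 + 2Q = 0 gives Q = 9. min AVC = 96 - 18·9 + 9^2 = 15.
The firm shuts down for any P below $15.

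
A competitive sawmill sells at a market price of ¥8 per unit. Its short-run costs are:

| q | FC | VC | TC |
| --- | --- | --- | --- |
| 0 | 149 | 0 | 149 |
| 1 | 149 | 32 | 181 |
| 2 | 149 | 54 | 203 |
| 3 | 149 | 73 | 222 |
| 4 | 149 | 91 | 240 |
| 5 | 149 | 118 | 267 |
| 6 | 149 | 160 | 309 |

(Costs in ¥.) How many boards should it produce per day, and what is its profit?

Compute π = P·q − TC at each output: q=0: -149; q=1: -173; q=2: -187; q=3: -198; q=4: -208; q=5: -227; q=6: -261.
Profit is highest at q = 0. Equivalently, the lowest AVC in the table is 91/4 ≈ ¥22.75 at q = 4, and P = ¥8 falls below it — price never covers variable cost, so the firm shuts down and loses only its fixed cost.

q = 0 (shut down); profit = -¥149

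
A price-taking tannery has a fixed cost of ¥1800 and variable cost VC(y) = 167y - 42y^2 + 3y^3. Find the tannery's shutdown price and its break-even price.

Shutdown price = ¥20; break-even price = ¥227

Shutdown price = min AVC. AVC = 167 - 42y + 3y^2, with vertex at y = 7 and minimum ¥20.
ATC = 1800/y + 167 - 42y + 3y^2. Setting dATC/dy = −1800/y^2 − 42 + 6y = 0 gives y = 10 (since 6·10^3 − 42·10^2 = 1800).
min ATC = 1800/10 + 167 − 42·10 + 3·10^2 = ¥227. That is the break-even price.
Between these two prices the firm operates at a loss; above ¥227 it earns a profit.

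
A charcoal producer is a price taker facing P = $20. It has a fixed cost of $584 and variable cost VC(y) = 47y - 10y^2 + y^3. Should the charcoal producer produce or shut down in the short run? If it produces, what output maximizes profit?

Strip out fixed cost: VC = 47y - 10y^2 + y^3. Then AVC = 47 - 10y + y^2 and MC = 47 - 20y + 3y^2.
The AVC parabola has its vertex at y = 10/2 = 5, where AVC = 47 - 10·5 + 5^2 = $22.
With P < min AVC ($20 < $22), every unit sold adds to the loss.
Shutting down limits the loss to fixed cost, $584.

Shut down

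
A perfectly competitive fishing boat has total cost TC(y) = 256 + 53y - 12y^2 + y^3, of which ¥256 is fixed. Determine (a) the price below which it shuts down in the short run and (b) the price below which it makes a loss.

Shutdown price = ¥17; break-even price = ¥53

Shutdown price = min AVC. AVC = 53 - 12y + y^2, with vertex at y = 6 and minimum ¥17.
ATC = 256/y + 53 - 12y + y^2. Setting dATC/dy = −256/y^2 − 12 + 2y = 0 gives y = 8 (since 2·8^3 − 12·8^2 = 256).
min ATC = 256/8 + 53 − 12·8 + 8^2 = ¥53. That is the break-even price.
For ¥17 ≤ P < ¥53 the firm produces at a loss; below ¥17 it shuts down.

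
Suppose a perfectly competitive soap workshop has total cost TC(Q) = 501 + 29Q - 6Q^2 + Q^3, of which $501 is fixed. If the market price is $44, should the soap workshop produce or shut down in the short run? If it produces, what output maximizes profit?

Strip out fixed cost: VC = 29Q - 6Q^2 + Q^3. Then AVC = 29 - 6Q + Q^2 and MC = 29 - 12Q + 3Q^2.
AVC hits its minimum where MC = AVC, at Q = 3, giving min AVC = 29 - 6·3 + 3^2 = $20.
Because $44 ≥ $20, revenue can cover variable cost; the firm operates.
Set P = MC: 44 = 29 - 12Q + 3Q^2 → -15 - 12Q + 3Q^2 = 0. The roots are Q = -1 and Q = 5; the profit-maximizing output is on the rising part of MC, so Q* = 5.
Check: AVC at Q = 5 is $24 ≤ P, so revenue covers variable cost.
Profit = P·Q − TC = 44·5 − 621 = -$401, a loss, but smaller than the $501 fixed cost the firm would lose by shutting down.

Produce at Q = 5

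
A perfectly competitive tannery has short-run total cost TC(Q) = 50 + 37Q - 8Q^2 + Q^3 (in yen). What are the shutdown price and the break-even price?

Shutdown price = min AVC. AVC = 37 - 8Q + Q^2, with vertex at Q = 4 and minimum ¥21.
ATC = 50/Q + 37 - 8Q + Q^2. Setting dATC/dQ = −50/Q^2 − 8 + 2Q = 0 gives Q = 5 (since 2·5^3 − 8·5^2 = 50).
min ATC = 50/5 + 37 − 8·5 + 5^2 = ¥32. That is the break-even price.
Between these two prices the firm operates at a loss; above ¥32 it earns a profit.

Shutdown price = ¥21; break-even price = ¥32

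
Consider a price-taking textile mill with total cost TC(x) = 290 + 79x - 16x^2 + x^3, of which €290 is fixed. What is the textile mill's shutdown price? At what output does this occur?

€15 per unit, at x = 8

Short-run supply begins at min AVC. From VC = 79x - 16x^2 + x^3, AVC = 79 - 16x + x^2.
dAVC/dx = -16 + 2x = 0 gives x = 8. min AVC = 79 - 16·8 + 8^2 = 15.
For P < €15 the firm produces nothing.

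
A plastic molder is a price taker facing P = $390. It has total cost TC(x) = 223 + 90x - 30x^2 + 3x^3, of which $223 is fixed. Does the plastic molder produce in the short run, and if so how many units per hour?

Produce at x = 10

From TC, MC = TC'(x) = 90 - 60x + 9x^2 and AVC = VC/x = 90 - 30x + 3x^2.
AVC is minimized where dAVC/dx = -30 + 6x = 0, at x = 5; min AVC = 90 - 30·5 + 3·5^2 = $15.
Because $390 ≥ $15, revenue can cover variable cost; the firm operates.
P = MC gives -300 - 60x + 9x^2 = 0, with roots -10/3 and 10. Take the larger (rising MC): x* = 10.
Check: AVC at x = 10 is $90 ≤ P, so revenue covers variable cost.
Profit = P·x − TC = 390·10 − 1123 = $2777.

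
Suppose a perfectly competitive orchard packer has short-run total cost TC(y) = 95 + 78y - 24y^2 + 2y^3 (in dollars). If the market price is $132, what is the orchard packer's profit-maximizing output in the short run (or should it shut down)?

From TC, MC = TC'(y) = 78 - 48y + 6y^2 and AVC = VC/y = 78 - 24y + 2y^2.
AVC hits its minimum where MC = AVC, at y = 6, giving min AVC = 78 - 24·6 + 2·6^2 = $6.
Since P = $132 ≥ min AVC = $6, price covers variable cost and the firm should produce.
Set P = MC: 132 = 78 - 48y + 6y^2 → -54 - 48y + 6y^2 = 0. The roots are y = -1 and y = 9; the profit-maximizing output is on the rising part of MC, so y* = 9.
Check: AVC at y = 9 is $24 ≤ P, so revenue covers variable cost.
Profit = P·y − TC = 132·9 − 311 = $877.

Produce at y = 9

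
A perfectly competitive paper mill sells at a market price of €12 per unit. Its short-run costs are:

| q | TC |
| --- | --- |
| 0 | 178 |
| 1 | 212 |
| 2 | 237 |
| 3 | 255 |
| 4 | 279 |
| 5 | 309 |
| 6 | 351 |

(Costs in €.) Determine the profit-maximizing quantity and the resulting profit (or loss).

q = 0 (shut down); profit = -€178

Compute π = P·q − TC at each output: q=0: -178; q=1: -200; q=2: -213; q=3: -219; q=4: -231; q=5: -249; q=6: -279.
Profit is highest at q = 0. Equivalently, the lowest AVC in the table is 101/4 ≈ €25.25 at q = 4, and P = €12 falls below it — price never covers variable cost, so the firm shuts down and loses only its fixed cost.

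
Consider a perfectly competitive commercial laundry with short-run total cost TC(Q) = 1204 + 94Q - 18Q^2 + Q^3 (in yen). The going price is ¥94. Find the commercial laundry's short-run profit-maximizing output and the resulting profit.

Profit = -¥340 at Q = 12

AVC = 94 - 18Q + Q^2; min AVC = ¥13 at Q = 9. Since P = ¥94 ≥ min AVC, the firm produces.
With MC = 94 - 36Q + 3Q^2, P = MC on the upward-sloping part at Q* = 12.
TR = 94·12 = 1128. TC = 1204 + 264 = 1468. Profit = 1128 − 1468 = -¥340.
Shutting down would mean losing the fixed cost of ¥1204, so operating at a loss of ¥340 is better by ¥864.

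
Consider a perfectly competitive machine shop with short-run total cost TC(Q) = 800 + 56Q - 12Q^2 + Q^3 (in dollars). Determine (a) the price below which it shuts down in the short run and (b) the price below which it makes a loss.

Shutdown price = min AVC. AVC = 56 - 12Q + Q^2, with vertex at Q = 6 and minimum $20.
ATC = 800/Q + 56 - 12Q + Q^2. Setting dATC/dQ = −800/Q^2 − 12 + 2Q = 0 gives Q = 10 (since 2·10^3 − 12·10^2 = 800).
min ATC = 800/10 + 56 − 12·10 + 10^2 = $116. That is the break-even price.
For $20 ≤ P < $116 the firm produces at a loss; below $20 it shuts down.

Shutdown price = $20; break-even price = $116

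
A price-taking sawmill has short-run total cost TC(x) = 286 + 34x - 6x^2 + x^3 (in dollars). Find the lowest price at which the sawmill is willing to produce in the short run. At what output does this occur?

The shutdown price is the minimum of AVC. VC = 34x - 6x^2 + x^3, so AVC = 34 - 6x + x^2.
At the minimum of AVC, MC = AVC. MC = 34 - 12x + 3x^2; setting MC = AVC gives 2x^2 - 6x = 0, so x = 3. min AVC = 25.
The firm shuts down for any P below $25.

$25 per unit, at x = 3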